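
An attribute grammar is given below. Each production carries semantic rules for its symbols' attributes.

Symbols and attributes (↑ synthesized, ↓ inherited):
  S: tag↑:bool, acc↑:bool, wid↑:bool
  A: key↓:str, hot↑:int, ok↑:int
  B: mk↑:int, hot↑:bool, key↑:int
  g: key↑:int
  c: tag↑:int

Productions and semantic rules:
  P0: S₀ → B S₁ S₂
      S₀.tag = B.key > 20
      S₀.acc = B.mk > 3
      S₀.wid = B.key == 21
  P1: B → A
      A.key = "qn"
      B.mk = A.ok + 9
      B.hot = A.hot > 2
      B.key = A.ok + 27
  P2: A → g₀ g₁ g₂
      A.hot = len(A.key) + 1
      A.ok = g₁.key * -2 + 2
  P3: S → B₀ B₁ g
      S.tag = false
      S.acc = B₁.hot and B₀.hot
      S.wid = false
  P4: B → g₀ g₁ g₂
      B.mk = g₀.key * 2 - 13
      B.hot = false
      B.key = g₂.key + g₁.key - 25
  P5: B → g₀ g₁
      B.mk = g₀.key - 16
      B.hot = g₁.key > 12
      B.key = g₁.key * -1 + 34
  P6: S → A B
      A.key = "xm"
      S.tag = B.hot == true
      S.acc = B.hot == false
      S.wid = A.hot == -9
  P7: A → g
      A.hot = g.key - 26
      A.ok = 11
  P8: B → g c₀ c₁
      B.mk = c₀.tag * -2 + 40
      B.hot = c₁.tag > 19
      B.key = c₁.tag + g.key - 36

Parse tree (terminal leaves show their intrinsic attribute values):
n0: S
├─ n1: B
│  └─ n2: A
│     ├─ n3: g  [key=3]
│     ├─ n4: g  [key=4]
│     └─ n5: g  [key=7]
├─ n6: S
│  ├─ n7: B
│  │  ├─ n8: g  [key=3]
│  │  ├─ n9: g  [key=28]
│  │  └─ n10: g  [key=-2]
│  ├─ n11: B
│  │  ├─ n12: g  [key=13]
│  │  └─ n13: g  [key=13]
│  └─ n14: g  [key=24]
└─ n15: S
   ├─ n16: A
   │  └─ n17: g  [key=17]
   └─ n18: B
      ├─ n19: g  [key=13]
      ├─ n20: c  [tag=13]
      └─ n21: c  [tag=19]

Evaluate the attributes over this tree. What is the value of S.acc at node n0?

false

1. n2.key = "qn"  ["qn"]
2. n3.key = 3  [terminal]
3. n4.key = 4  [terminal]
4. n5.key = 7  [terminal]
5. n2.hot = 3  [len(A.key) + 1]
6. n2.ok = -6  [g₁.key * -2 + 2]
7. n1.mk = 3  [A.ok + 9]
8. n1.hot = true  [A.hot > 2]
9. n1.key = 21  [A.ok + 27]
10. n8.key = 3  [terminal]
11. n9.key = 28  [terminal]
12. n10.key = -2  [terminal]
13. n7.mk = -7  [g₀.key * 2 - 13]
14. n7.hot = false  [false]
15. n7.key = 1  [g₂.key + g₁.key - 25]
16. n12.key = 13  [terminal]
17. n13.key = 13  [terminal]
18. n11.mk = -3  [g₀.key - 16]
19. n11.hot = true  [g₁.key > 12]
20. n11.key = 21  [g₁.key * -1 + 34]
21. n14.key = 24  [terminal]
22. n6.tag = false  [false]
23. n6.acc = false  [B₁.hot and B₀.hot]
24. n6.wid = false  [false]
25. n16.key = "xm"  ["xm"]
26. n17.key = 17  [terminal]
27. n16.hot = -9  [g.key - 26]
28. n16.ok = 11  [11]
29. n19.key = 13  [terminal]
30. n20.tag = 13  [terminal]
31. n21.tag = 19  [terminal]
32. n18.mk = 14  [c₀.tag * -2 + 40]
33. n18.hot = false  [c₁.tag > 19]
34. n18.key = -4  [c₁.tag + g.key - 36]
35. n15.tag = false  [B.hot == true]
36. n15.acc = true  [B.hot == false]
37. n15.wid = true  [A.hot == -9]
38. n0.tag = true  [B.key > 20]
39. n0.acc = false  [B.mk > 3]
40. n0.wid = true  [B.key == 21]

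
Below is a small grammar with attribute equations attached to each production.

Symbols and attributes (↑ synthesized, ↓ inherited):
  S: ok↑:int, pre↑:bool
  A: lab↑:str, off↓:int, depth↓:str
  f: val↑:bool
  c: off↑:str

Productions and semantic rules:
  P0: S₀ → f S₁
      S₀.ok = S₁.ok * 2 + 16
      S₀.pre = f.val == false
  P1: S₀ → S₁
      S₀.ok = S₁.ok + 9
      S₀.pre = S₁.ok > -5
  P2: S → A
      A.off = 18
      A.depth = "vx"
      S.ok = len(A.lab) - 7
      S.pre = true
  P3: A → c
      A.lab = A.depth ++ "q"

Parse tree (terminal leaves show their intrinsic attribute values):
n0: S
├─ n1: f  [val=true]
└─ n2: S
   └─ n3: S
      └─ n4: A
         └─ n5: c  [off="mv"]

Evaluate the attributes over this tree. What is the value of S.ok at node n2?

1. n1.val = true  [terminal]
2. n4.off = 18  [18]
3. n4.depth = "vx"  ["vx"]
4. n5.off = "mv"  [terminal]
5. n4.lab = "vxq"  [A.depth ++ "q"]
6. n3.ok = -4  [len(A.lab) - 7]
7. n3.pre = true  [true]
8. n2.ok = 5  [S₁.ok + 9]
9. n2.pre = true  [S₁.ok > -5]
10. n0.ok = 26  [S₁.ok * 2 + 16]
11. n0.pre = false  [f.val == false]

5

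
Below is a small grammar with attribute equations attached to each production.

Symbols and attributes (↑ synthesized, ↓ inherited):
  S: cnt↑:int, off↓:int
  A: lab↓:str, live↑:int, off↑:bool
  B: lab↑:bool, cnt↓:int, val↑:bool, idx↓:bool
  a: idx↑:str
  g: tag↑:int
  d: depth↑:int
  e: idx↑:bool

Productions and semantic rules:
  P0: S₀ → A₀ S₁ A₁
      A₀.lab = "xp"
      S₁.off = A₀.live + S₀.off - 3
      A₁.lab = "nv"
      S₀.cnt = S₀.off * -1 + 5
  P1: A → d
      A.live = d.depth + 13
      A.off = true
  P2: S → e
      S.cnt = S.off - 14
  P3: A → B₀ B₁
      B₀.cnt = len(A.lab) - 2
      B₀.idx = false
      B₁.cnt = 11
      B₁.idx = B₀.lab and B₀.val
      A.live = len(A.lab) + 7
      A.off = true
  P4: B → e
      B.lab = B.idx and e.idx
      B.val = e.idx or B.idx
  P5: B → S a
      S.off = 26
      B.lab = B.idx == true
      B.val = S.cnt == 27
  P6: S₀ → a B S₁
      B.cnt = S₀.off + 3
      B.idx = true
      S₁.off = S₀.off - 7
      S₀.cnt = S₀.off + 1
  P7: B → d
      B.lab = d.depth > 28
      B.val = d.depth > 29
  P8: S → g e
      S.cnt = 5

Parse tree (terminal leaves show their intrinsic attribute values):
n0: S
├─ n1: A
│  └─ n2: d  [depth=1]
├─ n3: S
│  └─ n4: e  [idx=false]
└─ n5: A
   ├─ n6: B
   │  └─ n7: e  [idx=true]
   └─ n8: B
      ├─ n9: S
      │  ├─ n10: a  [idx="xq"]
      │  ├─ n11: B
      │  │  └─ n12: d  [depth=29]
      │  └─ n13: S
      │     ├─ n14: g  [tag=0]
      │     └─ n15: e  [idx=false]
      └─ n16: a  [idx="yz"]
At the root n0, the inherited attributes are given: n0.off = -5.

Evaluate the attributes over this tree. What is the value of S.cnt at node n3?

1. n0.off = -5  [given at root]
2. n1.lab = "xp"  ["xp"]
3. n2.depth = 1  [terminal]
4. n1.live = 14  [d.depth + 13]
5. n1.off = true  [true]
6. n3.off = 6  [A₀.live + S₀.off - 3]
7. n4.idx = false  [terminal]
8. n3.cnt = -8  [S.off - 14]
9. n5.lab = "nv"  ["nv"]
10. n6.cnt = 0  [len(A.lab) - 2]
11. n6.idx = false  [false]
12. n7.idx = true  [terminal]
13. n6.lab = false  [B.idx and e.idx]
14. n6.val = true  [e.idx or B.idx]
15. n8.cnt = 11  [11]
16. n8.idx = false  [B₀.lab and B₀.val]
17. n9.off = 26  [26]
18. n10.idx = "xq"  [terminal]
19. n11.cnt = 29  [S₀.off + 3]
20. n11.idx = true  [true]
21. n12.depth = 29  [terminal]
22. n11.lab = true  [d.depth > 28]
23. n11.val = false  [d.depth > 29]
24. n13.off = 19  [S₀.off - 7]
25. n14.tag = 0  [terminal]
26. n15.idx = false  [terminal]
27. n13.cnt = 5  [5]
28. n9.cnt = 27  [S₀.off + 1]
29. n16.idx = "yz"  [terminal]
30. n8.lab = false  [B.idx == true]
31. n8.val = true  [S.cnt == 27]
32. n5.live = 9  [len(A.lab) + 7]
33. n5.off = true  [true]
34. n0.cnt = 10  [S₀.off * -1 + 5]

-8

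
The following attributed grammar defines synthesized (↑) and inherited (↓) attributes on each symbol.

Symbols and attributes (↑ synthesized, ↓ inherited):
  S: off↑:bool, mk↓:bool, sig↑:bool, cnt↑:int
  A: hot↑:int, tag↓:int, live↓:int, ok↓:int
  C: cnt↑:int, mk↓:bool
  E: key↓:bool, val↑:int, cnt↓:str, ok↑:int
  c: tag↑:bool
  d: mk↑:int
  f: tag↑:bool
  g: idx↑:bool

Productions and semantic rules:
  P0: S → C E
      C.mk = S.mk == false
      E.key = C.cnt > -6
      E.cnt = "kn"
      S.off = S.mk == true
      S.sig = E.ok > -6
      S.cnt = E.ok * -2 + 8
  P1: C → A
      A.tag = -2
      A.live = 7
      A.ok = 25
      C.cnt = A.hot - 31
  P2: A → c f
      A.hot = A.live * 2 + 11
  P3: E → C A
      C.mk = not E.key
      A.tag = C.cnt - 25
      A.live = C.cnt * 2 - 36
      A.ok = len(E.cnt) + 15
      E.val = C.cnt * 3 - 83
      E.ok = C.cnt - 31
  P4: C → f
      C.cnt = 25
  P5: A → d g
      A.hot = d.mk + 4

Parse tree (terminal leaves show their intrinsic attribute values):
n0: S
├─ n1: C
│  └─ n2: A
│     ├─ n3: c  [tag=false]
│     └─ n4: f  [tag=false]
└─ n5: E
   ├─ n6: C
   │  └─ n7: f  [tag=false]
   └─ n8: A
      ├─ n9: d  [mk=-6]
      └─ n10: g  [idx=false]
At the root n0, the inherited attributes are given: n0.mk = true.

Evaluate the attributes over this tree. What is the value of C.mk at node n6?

1. n0.mk = true  [given at root]
2. n1.mk = false  [S.mk == false]
3. n2.tag = -2  [-2]
4. n2.live = 7  [7]
5. n2.ok = 25  [25]
6. n3.tag = false  [terminal]
7. n4.tag = false  [terminal]
8. n2.hot = 25  [A.live * 2 + 11]
9. n1.cnt = -6  [A.hot - 31]
10. n5.key = false  [C.cnt > -6]
11. n5.cnt = "kn"  ["kn"]
12. n6.mk = true  [not E.key]
13. n7.tag = false  [terminal]
14. n6.cnt = 25  [25]
15. n8.tag = 0  [C.cnt - 25]
16. n8.live = 14  [C.cnt * 2 - 36]
17. n8.ok = 17  [len(E.cnt) + 15]
18. n9.mk = -6  [terminal]
19. n10.idx = false  [terminal]
20. n8.hot = -2  [d.mk + 4]
21. n5.val = -8  [C.cnt * 3 - 83]
22. n5.ok = -6  [C.cnt - 31]
23. n0.off = true  [S.mk == true]
24. n0.sig = false  [E.ok > -6]
25. n0.cnt = 20  [E.ok * -2 + 8]

true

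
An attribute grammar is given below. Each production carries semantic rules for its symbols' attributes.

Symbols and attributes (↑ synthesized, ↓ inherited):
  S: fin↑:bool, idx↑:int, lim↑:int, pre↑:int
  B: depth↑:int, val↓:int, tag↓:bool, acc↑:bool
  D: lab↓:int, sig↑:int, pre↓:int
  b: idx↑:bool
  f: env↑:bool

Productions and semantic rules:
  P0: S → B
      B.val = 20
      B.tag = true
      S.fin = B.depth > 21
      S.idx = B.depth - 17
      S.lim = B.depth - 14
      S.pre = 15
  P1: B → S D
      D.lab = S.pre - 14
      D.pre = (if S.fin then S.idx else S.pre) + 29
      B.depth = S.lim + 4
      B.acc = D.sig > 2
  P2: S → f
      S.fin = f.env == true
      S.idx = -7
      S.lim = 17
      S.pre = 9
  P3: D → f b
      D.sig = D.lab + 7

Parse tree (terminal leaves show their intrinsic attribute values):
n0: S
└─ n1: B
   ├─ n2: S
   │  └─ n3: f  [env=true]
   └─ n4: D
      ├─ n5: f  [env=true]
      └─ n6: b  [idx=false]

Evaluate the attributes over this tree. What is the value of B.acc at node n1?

false

1. n1.val = 20  [20]
2. n1.tag = true  [true]
3. n3.env = true  [terminal]
4. n2.fin = true  [f.env == true]
5. n2.idx = -7  [-7]
6. n2.lim = 17  [17]
7. n2.pre = 9  [9]
8. n4.lab = -5  [S.pre - 14]
9. n4.pre = 22  [(if S.fin then S.idx else S.pre) + 29]
10. n5.env = true  [terminal]
11. n6.idx = false  [terminal]
12. n4.sig = 2  [D.lab + 7]
13. n1.depth = 21  [S.lim + 4]
14. n1.acc = false  [D.sig > 2]
15. n0.fin = false  [B.depth > 21]
16. n0.idx = 4  [B.depth - 17]
17. n0.lim = 7  [B.depth - 14]
18. n0.pre = 15  [15]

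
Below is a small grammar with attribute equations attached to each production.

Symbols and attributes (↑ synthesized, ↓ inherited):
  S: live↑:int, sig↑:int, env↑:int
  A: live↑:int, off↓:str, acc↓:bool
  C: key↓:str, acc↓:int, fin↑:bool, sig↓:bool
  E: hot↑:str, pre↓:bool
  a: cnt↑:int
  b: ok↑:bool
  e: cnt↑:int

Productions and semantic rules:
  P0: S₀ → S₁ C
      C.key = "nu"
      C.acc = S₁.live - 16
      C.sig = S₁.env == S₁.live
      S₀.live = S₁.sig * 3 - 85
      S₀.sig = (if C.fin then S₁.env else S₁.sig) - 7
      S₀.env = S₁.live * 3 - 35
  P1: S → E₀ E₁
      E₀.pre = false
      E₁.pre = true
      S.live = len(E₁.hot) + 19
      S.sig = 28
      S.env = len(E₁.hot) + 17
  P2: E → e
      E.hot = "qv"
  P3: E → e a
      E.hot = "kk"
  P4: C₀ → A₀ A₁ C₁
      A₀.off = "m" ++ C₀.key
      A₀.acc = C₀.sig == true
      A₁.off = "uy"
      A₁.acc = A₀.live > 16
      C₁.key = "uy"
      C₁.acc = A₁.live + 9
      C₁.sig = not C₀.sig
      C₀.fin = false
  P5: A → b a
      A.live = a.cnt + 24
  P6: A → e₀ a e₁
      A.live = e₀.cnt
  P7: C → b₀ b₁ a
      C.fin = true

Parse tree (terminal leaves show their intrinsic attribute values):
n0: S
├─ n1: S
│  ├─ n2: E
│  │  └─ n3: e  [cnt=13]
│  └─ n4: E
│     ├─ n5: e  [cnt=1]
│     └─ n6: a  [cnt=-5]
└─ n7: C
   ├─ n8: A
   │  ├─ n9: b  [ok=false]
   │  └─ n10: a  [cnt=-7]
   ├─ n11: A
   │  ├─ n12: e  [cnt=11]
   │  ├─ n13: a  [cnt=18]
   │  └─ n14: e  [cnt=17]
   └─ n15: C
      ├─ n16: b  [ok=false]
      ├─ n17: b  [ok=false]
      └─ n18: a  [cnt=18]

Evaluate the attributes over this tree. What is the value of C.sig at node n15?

true

1. n2.pre = false  [false]
2. n3.cnt = 13  [terminal]
3. n2.hot = "qv"  ["qv"]
4. n4.pre = true  [true]
5. n5.cnt = 1  [terminal]
6. n6.cnt = -5  [terminal]
7. n4.hot = "kk"  ["kk"]
8. n1.live = 21  [len(E₁.hot) + 19]
9. n1.sig = 28  [28]
10. n1.env = 19  [len(E₁.hot) + 17]
11. n7.key = "nu"  ["nu"]
12. n7.acc = 5  [S₁.live - 16]
13. n7.sig = false  [S₁.env == S₁.live]
14. n8.off = "mnu"  ["m" ++ C₀.key]
15. n8.acc = false  [C₀.sig == true]
16. n9.ok = false  [terminal]
17. n10.cnt = -7  [terminal]
18. n8.live = 17  [a.cnt + 24]
19. n11.off = "uy"  ["uy"]
20. n11.acc = true  [A₀.live > 16]
21. n12.cnt = 11  [terminal]
22. n13.cnt = 18  [terminal]
23. n14.cnt = 17  [terminal]
24. n11.live = 11  [e₀.cnt]
25. n15.key = "uy"  ["uy"]
26. n15.acc = 20  [A₁.live + 9]
27. n15.sig = true  [not C₀.sig]
28. n16.ok = false  [terminal]
29. n17.ok = false  [terminal]
30. n18.cnt = 18  [terminal]
31. n15.fin = true  [true]
32. n7.fin = false  [false]
33. n0.live = -1  [S₁.sig * 3 - 85]
34. n0.sig = 21  [(if C.fin then S₁.env else S₁.sig) - 7]
35. n0.env = 28  [S₁.live * 3 - 35]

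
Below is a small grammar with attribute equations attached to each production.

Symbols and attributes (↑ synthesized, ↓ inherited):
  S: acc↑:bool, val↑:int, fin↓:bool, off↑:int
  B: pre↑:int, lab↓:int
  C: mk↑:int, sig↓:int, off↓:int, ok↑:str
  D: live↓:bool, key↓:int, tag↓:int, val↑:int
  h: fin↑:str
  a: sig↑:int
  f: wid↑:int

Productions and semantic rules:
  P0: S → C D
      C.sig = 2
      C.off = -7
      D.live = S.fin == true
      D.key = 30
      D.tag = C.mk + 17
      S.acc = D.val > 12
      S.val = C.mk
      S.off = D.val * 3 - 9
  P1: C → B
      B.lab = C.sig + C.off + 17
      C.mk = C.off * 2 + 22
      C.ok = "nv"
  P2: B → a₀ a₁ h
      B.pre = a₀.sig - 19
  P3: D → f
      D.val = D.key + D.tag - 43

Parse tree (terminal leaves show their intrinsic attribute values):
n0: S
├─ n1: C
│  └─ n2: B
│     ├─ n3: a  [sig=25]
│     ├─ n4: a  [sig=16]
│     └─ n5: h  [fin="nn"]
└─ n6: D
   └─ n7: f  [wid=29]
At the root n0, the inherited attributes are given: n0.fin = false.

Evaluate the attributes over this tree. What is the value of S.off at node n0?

1. n0.fin = false  [given at root]
2. n1.sig = 2  [2]
3. n1.off = -7  [-7]
4. n2.lab = 12  [C.sig + C.off + 17]
5. n3.sig = 25  [terminal]
6. n4.sig = 16  [terminal]
7. n5.fin = "nn"  [terminal]
8. n2.pre = 6  [a₀.sig - 19]
9. n1.mk = 8  [C.off * 2 + 22]
10. n1.ok = "nv"  ["nv"]
11. n6.live = false  [S.fin == true]
12. n6.key = 30  [30]
13. n6.tag = 25  [C.mk + 17]
14. n7.wid = 29  [terminal]
15. n6.val = 12  [D.key + D.tag - 43]
16. n0.acc = false  [D.val > 12]
17. n0.val = 8  [C.mk]
18. n0.off = 27  [D.val * 3 - 9]

27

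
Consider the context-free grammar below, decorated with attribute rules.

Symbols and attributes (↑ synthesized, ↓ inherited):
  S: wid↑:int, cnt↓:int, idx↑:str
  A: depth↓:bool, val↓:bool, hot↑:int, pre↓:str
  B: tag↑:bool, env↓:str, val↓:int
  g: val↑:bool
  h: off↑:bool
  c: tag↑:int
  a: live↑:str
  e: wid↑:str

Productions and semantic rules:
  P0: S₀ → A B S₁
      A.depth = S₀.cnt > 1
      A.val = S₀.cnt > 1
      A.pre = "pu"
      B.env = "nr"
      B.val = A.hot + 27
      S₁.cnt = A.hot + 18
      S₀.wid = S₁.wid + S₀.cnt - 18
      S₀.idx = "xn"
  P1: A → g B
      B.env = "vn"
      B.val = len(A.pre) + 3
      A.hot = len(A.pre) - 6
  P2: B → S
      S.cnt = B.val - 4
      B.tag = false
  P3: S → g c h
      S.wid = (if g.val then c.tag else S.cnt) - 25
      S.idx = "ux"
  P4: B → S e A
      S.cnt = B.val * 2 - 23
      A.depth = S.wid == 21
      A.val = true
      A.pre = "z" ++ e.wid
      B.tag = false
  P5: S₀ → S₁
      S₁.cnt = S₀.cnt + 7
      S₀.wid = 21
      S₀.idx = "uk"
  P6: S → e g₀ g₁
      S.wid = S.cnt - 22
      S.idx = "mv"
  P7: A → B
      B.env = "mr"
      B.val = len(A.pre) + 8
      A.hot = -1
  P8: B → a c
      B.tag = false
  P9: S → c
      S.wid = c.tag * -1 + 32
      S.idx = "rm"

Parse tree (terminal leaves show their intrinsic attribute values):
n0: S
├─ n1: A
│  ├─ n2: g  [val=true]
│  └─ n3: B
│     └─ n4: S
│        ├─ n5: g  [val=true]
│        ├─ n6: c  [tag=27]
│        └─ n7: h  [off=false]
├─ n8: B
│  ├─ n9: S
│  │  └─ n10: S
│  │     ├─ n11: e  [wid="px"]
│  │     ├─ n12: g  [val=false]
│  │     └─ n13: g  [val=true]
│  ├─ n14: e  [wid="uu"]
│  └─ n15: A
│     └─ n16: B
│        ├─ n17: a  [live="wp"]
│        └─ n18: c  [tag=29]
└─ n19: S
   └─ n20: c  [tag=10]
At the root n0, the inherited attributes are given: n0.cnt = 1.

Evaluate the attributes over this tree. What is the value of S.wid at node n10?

1. n0.cnt = 1  [given at root]
2. n1.depth = false  [S₀.cnt > 1]
3. n1.val = false  [S₀.cnt > 1]
4. n1.pre = "pu"  ["pu"]
5. n2.val = true  [terminal]
6. n3.env = "vn"  ["vn"]
7. n3.val = 5  [len(A.pre) + 3]
8. n4.cnt = 1  [B.val - 4]
9. n5.val = true  [terminal]
10. n6.tag = 27  [terminal]
11. n7.off = false  [terminal]
12. n4.wid = 2  [(if g.val then c.tag else S.cnt) - 25]
13. n4.idx = "ux"  ["ux"]
14. n3.tag = false  [false]
15. n1.hot = -4  [len(A.pre) - 6]
16. n8.env = "nr"  ["nr"]
17. n8.val = 23  [A.hot + 27]
18. n9.cnt = 23  [B.val * 2 - 23]
19. n10.cnt = 30  [S₀.cnt + 7]
20. n11.wid = "px"  [terminal]
21. n12.val = false  [terminal]
22. n13.val = true  [terminal]
23. n10.wid = 8  [S.cnt - 22]
24. n10.idx = "mv"  ["mv"]
25. n9.wid = 21  [21]
26. n9.idx = "uk"  ["uk"]
27. n14.wid = "uu"  [terminal]
28. n15.depth = true  [S.wid == 21]
29. n15.val = true  [true]
30. n15.pre = "zuu"  ["z" ++ e.wid]
31. n16.env = "mr"  ["mr"]
32. n16.val = 11  [len(A.pre) + 8]
33. n17.live = "wp"  [terminal]
34. n18.tag = 29  [terminal]
35. n16.tag = false  [false]
36. n15.hot = -1  [-1]
37. n8.tag = false  [false]
38. n19.cnt = 14  [A.hot + 18]
39. n20.tag = 10  [terminal]
40. n19.wid = 22  [c.tag * -1 + 32]
41. n19.idx = "rm"  ["rm"]
42. n0.wid = 5  [S₁.wid + S₀.cnt - 18]
43. n0.idx = "xn"  ["xn"]

8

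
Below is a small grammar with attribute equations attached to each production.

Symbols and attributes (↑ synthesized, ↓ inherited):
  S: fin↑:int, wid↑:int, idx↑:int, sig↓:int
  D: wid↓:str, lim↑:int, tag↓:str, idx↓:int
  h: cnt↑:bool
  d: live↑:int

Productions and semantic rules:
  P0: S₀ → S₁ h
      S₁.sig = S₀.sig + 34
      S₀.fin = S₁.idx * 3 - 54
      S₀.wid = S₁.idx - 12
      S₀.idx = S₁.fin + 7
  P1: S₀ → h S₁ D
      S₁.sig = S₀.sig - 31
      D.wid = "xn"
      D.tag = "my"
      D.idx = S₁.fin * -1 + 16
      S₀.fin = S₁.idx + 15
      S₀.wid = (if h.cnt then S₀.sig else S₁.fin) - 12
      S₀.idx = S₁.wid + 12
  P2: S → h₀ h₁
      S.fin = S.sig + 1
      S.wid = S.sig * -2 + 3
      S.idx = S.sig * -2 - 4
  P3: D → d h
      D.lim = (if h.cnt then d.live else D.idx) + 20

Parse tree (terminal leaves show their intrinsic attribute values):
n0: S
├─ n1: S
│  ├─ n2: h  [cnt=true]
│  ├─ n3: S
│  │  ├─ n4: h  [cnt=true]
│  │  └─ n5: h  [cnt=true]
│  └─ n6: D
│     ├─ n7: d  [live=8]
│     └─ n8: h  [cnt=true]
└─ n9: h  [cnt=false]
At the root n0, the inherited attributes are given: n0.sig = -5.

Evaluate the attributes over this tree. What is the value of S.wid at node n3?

7

1. n0.sig = -5  [given at root]
2. n1.sig = 29  [S₀.sig + 34]
3. n2.cnt = true  [terminal]
4. n3.sig = -2  [S₀.sig - 31]
5. n4.cnt = true  [terminal]
6. n5.cnt = true  [terminal]
7. n3.fin = -1  [S.sig + 1]
8. n3.wid = 7  [S.sig * -2 + 3]
9. n3.idx = 0  [S.sig * -2 - 4]
10. n6.wid = "xn"  ["xn"]
11. n6.tag = "my"  ["my"]
12. n6.idx = 17  [S₁.fin * -1 + 16]
13. n7.live = 8  [terminal]
14. n8.cnt = true  [terminal]
15. n6.lim = 28  [(if h.cnt then d.live else D.idx) + 20]
16. n1.fin = 15  [S₁.idx + 15]
17. n1.wid = 17  [(if h.cnt then S₀.sig else S₁.fin) - 12]
18. n1.idx = 19  [S₁.wid + 12]
19. n9.cnt = false  [terminal]
20. n0.fin = 3  [S₁.idx * 3 - 54]
21. n0.wid = 7  [S₁.idx - 12]
22. n0.idx = 22  [S₁.fin + 7]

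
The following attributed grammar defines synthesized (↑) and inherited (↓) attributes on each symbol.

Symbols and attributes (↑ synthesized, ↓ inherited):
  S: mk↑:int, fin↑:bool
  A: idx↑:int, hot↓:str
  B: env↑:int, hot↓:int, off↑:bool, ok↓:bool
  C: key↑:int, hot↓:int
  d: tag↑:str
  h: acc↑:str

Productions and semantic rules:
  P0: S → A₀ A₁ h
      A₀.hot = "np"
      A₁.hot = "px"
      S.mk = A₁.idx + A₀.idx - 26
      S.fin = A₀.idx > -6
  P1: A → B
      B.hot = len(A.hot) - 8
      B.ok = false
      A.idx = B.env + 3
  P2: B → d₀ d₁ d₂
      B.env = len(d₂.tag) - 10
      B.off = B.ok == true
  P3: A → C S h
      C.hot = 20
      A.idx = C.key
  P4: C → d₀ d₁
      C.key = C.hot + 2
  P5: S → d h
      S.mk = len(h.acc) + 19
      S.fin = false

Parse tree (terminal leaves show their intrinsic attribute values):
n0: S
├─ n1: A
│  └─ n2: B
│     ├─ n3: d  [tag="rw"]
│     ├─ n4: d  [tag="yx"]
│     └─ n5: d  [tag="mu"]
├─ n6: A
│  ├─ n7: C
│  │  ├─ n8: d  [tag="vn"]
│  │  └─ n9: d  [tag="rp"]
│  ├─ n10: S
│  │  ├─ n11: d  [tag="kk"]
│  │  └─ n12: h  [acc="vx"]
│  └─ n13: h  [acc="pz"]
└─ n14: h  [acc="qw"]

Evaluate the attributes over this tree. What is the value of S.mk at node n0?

-9

1. n1.hot = "np"  ["np"]
2. n2.hot = -6  [len(A.hot) - 8]
3. n2.ok = false  [false]
4. n3.tag = "rw"  [terminal]
5. n4.tag = "yx"  [terminal]
6. n5.tag = "mu"  [terminal]
7. n2.env = -8  [len(d₂.tag) - 10]
8. n2.off = false  [B.ok == true]
9. n1.idx = -5  [B.env + 3]
10. n6.hot = "px"  ["px"]
11. n7.hot = 20  [20]
12. n8.tag = "vn"  [terminal]
13. n9.tag = "rp"  [terminal]
14. n7.key = 22  [C.hot + 2]
15. n11.tag = "kk"  [terminal]
16. n12.acc = "vx"  [terminal]
17. n10.mk = 21  [len(h.acc) + 19]
18. n10.fin = false  [false]
19. n13.acc = "pz"  [terminal]
20. n6.idx = 22  [C.key]
21. n14.acc = "qw"  [terminal]
22. n0.mk = -9  [A₁.idx + A₀.idx - 26]
23. n0.fin = true  [A₀.idx > -6]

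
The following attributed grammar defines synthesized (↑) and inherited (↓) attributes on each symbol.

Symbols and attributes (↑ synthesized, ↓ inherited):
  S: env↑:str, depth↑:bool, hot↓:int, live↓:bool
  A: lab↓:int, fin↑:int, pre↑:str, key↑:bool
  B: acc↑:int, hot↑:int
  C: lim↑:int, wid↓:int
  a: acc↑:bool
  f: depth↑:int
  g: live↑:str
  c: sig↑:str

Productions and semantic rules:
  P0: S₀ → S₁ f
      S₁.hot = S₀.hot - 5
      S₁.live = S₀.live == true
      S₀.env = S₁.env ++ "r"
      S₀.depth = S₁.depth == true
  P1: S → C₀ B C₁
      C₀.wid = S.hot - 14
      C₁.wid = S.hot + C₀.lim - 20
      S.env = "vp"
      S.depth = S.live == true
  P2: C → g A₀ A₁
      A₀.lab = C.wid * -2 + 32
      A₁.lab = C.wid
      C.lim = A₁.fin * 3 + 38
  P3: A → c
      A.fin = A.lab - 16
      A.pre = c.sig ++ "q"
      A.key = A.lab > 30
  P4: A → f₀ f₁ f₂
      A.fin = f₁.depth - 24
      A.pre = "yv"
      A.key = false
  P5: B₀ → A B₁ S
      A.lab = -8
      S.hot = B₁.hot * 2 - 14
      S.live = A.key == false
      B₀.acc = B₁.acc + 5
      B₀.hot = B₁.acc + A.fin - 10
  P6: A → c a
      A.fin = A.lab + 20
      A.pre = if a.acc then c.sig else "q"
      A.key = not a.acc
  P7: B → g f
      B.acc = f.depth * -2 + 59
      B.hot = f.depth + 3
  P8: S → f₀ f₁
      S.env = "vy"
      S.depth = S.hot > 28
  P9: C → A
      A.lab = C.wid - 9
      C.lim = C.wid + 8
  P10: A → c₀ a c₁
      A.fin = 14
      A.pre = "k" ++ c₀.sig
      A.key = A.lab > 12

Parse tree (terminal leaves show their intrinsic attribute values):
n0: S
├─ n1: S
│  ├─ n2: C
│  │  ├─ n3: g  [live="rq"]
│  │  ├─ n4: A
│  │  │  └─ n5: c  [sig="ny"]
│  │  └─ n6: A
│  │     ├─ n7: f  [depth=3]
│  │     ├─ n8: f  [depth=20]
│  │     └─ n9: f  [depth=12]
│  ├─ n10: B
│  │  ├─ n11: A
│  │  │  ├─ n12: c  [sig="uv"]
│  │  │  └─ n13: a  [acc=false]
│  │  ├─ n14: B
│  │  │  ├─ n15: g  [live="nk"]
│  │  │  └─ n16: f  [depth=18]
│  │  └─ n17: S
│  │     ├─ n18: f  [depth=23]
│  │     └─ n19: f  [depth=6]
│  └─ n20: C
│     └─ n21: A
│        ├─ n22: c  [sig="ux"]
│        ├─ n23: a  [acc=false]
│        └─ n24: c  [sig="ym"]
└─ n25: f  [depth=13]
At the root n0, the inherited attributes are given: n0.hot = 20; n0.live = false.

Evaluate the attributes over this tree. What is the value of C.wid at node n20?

1. n0.hot = 20  [given at root]
2. n0.live = false  [given at root]
3. n1.hot = 15  [S₀.hot - 5]
4. n1.live = false  [S₀.live == true]
5. n2.wid = 1  [S.hot - 14]
6. n3.live = "rq"  [terminal]
7. n4.lab = 30  [C.wid * -2 + 32]
8. n5.sig = "ny"  [terminal]
9. n4.fin = 14  [A.lab - 16]
10. n4.pre = "nyq"  [c.sig ++ "q"]
11. n4.key = false  [A.lab > 30]
12. n6.lab = 1  [C.wid]
13. n7.depth = 3  [terminal]
14. n8.depth = 20  [terminal]
15. n9.depth = 12  [terminal]
16. n6.fin = -4  [f₁.depth - 24]
17. n6.pre = "yv"  ["yv"]
18. n6.key = false  [false]
19. n2.lim = 26  [A₁.fin * 3 + 38]
20. n11.lab = -8  [-8]
21. n12.sig = "uv"  [terminal]
22. n13.acc = false  [terminal]
23. n11.fin = 12  [A.lab + 20]
24. n11.pre = "q"  [if a.acc then c.sig else "q"]
25. n11.key = true  [not a.acc]
26. n15.live = "nk"  [terminal]
27. n16.depth = 18  [terminal]
28. n14.acc = 23  [f.depth * -2 + 59]
29. n14.hot = 21  [f.depth + 3]
30. n17.hot = 28  [B₁.hot * 2 - 14]
31. n17.live = false  [A.key == false]
32. n18.depth = 23  [terminal]
33. n19.depth = 6  [terminal]
34. n17.env = "vy"  ["vy"]
35. n17.depth = false  [S.hot > 28]
36. n10.acc = 28  [B₁.acc + 5]
37. n10.hot = 25  [B₁.acc + A.fin - 10]
38. n20.wid = 21  [S.hot + C₀.lim - 20]
39. n21.lab = 12  [C.wid - 9]
40. n22.sig = "ux"  [terminal]
41. n23.acc = false  [terminal]
42. n24.sig = "ym"  [terminal]
43. n21.fin = 14  [14]
44. n21.pre = "kux"  ["k" ++ c₀.sig]
45. n21.key = false  [A.lab > 12]
46. n20.lim = 29  [C.wid + 8]
47. n1.env = "vp"  ["vp"]
48. n1.depth = false  [S.live == true]
49. n25.depth = 13  [terminal]
50. n0.env = "vpr"  [S₁.env ++ "r"]
51. n0.depth = false  [S₁.depth == true]

21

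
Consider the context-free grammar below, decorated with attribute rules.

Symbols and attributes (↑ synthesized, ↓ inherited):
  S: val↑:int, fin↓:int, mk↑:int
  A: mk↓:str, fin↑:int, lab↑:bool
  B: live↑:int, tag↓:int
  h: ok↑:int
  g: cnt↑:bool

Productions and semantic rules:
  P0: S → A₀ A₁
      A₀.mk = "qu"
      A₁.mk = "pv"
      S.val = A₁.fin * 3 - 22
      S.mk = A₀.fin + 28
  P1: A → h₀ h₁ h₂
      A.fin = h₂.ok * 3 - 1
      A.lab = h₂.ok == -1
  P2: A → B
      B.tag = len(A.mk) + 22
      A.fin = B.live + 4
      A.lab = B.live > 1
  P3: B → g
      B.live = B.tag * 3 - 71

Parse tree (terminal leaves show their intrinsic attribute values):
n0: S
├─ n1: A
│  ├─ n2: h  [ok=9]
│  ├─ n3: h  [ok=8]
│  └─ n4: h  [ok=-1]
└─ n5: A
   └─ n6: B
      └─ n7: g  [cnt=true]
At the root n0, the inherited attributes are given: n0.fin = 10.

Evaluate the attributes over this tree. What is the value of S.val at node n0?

1. n0.fin = 10  [given at root]
2. n1.mk = "qu"  ["qu"]
3. n2.ok = 9  [terminal]
4. n3.ok = 8  [terminal]
5. n4.ok = -1  [terminal]
6. n1.fin = -4  [h₂.ok * 3 - 1]
7. n1.lab = true  [h₂.ok == -1]
8. n5.mk = "pv"  ["pv"]
9. n6.tag = 24  [len(A.mk) + 22]
10. n7.cnt = true  [terminal]
11. n6.live = 1  [B.tag * 3 - 71]
12. n5.fin = 5  [B.live + 4]
13. n5.lab = false  [B.live > 1]
14. n0.val = -7  [A₁.fin * 3 - 22]
15. n0.mk = 24  [A₀.fin + 28]

-7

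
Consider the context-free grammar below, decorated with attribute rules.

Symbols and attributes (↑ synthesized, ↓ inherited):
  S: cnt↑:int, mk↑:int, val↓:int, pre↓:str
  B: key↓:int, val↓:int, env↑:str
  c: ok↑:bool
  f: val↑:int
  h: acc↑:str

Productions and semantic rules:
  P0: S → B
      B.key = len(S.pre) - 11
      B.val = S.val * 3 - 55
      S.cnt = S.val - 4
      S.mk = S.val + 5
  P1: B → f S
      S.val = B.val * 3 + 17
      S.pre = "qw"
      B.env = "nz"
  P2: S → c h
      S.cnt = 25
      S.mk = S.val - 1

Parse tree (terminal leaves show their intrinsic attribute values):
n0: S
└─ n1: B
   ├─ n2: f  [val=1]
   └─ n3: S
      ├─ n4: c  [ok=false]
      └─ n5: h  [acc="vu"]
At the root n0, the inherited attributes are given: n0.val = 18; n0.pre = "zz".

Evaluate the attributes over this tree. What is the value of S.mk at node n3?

13

1. n0.val = 18  [given at root]
2. n0.pre = "zz"  [given at root]
3. n1.key = -9  [len(S.pre) - 11]
4. n1.val = -1  [S.val * 3 - 55]
5. n2.val = 1  [terminal]
6. n3.val = 14  [B.val * 3 + 17]
7. n3.pre = "qw"  ["qw"]
8. n4.ok = false  [terminal]
9. n5.acc = "vu"  [terminal]
10. n3.cnt = 25  [25]
11. n3.mk = 13  [S.val - 1]
12. n1.env = "nz"  ["nz"]
13. n0.cnt = 14  [S.val - 4]
14. n0.mk = 23  [S.val + 5]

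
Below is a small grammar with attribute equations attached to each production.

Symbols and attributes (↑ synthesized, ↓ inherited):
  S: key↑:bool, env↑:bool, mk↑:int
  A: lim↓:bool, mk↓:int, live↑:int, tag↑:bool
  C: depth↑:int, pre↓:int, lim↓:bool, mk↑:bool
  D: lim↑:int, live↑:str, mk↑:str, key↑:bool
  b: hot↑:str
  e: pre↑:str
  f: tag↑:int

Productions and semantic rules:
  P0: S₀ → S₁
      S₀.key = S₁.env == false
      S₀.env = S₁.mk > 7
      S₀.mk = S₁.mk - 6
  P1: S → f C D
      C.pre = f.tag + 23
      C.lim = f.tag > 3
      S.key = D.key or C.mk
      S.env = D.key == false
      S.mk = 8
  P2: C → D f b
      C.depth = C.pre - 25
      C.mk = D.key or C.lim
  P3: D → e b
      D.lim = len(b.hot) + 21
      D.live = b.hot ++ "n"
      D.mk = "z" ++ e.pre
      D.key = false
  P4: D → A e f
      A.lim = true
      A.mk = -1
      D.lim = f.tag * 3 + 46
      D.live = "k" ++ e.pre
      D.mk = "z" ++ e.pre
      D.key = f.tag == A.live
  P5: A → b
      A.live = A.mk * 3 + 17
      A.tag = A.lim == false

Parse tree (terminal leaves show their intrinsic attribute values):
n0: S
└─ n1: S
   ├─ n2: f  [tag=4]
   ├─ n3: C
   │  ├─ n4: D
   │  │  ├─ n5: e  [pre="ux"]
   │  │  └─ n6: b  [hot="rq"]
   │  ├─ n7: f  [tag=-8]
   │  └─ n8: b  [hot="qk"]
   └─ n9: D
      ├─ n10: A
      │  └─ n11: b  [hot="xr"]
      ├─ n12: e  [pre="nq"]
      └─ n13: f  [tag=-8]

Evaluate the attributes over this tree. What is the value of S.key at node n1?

1. n2.tag = 4  [terminal]
2. n3.pre = 27  [f.tag + 23]
3. n3.lim = true  [f.tag > 3]
4. n5.pre = "ux"  [terminal]
5. n6.hot = "rq"  [terminal]
6. n4.lim = 23  [len(b.hot) + 21]
7. n4.live = "rqn"  [b.hot ++ "n"]
8. n4.mk = "zux"  ["z" ++ e.pre]
9. n4.key = false  [false]
10. n7.tag = -8  [terminal]
11. n8.hot = "qk"  [terminal]
12. n3.depth = 2  [C.pre - 25]
13. n3.mk = true  [D.key or C.lim]
14. n10.lim = true  [true]
15. n10.mk = -1  [-1]
16. n11.hot = "xr"  [terminal]
17. n10.live = 14  [A.mk * 3 + 17]
18. n10.tag = false  [A.lim == false]
19. n12.pre = "nq"  [terminal]
20. n13.tag = -8  [terminal]
21. n9.lim = 22  [f.tag * 3 + 46]
22. n9.live = "knq"  ["k" ++ e.pre]
23. n9.mk = "znq"  ["z" ++ e.pre]
24. n9.key = false  [f.tag == A.live]
25. n1.key = true  [D.key or C.mk]
26. n1.env = true  [D.key == false]
27. n1.mk = 8  [8]
28. n0.key = false  [S₁.env == false]
29. n0.env = true  [S₁.mk > 7]
30. n0.mk = 2  [S₁.mk - 6]

true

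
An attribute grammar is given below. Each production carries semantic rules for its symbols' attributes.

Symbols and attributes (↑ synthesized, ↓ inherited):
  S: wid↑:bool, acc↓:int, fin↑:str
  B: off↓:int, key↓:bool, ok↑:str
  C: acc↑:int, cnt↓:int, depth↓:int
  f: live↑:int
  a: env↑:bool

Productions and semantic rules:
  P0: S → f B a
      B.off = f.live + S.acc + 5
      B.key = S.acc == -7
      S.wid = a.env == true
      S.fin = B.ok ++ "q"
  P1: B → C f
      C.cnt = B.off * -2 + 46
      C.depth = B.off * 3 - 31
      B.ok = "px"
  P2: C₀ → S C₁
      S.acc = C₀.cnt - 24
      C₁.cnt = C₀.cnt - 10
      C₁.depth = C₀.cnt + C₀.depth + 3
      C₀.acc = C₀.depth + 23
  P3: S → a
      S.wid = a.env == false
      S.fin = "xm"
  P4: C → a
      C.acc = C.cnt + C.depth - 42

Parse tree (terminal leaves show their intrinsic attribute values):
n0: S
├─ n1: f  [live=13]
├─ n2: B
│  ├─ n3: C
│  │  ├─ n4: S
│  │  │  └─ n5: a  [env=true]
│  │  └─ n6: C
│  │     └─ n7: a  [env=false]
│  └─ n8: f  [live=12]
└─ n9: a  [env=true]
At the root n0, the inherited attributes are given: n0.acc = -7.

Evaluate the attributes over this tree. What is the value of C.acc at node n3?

1. n0.acc = -7  [given at root]
2. n1.live = 13  [terminal]
3. n2.off = 11  [f.live + S.acc + 5]
4. n2.key = true  [S.acc == -7]
5. n3.cnt = 24  [B.off * -2 + 46]
6. n3.depth = 2  [B.off * 3 - 31]
7. n4.acc = 0  [C₀.cnt - 24]
8. n5.env = true  [terminal]
9. n4.wid = false  [a.env == false]
10. n4.fin = "xm"  ["xm"]
11. n6.cnt = 14  [C₀.cnt - 10]
12. n6.depth = 29  [C₀.cnt + C₀.depth + 3]
13. n7.env = false  [terminal]
14. n6.acc = 1  [C.cnt + C.depth - 42]
15. n3.acc = 25  [C₀.depth + 23]
16. n8.live = 12  [terminal]
17. n2.ok = "px"  ["px"]
18. n9.env = true  [terminal]
19. n0.wid = true  [a.env == true]
20. n0.fin = "pxq"  [B.ok ++ "q"]

25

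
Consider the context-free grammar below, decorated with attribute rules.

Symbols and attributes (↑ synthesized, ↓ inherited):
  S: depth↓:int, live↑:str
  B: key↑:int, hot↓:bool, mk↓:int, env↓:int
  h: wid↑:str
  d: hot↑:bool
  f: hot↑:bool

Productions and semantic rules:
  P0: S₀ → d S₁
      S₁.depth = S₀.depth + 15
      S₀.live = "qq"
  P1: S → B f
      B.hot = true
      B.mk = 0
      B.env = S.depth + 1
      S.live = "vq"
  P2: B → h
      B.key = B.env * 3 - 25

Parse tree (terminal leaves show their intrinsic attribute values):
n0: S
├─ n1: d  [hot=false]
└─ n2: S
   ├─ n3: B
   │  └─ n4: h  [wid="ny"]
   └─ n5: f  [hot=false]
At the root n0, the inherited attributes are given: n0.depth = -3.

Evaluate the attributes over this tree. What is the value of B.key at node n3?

14

1. n0.depth = -3  [given at root]
2. n1.hot = false  [terminal]
3. n2.depth = 12  [S₀.depth + 15]
4. n3.hot = true  [true]
5. n3.mk = 0  [0]
6. n3.env = 13  [S.depth + 1]
7. n4.wid = "ny"  [terminal]
8. n3.key = 14  [B.env * 3 - 25]
9. n5.hot = false  [terminal]
10. n2.live = "vq"  ["vq"]
11. n0.live = "qq"  ["qq"]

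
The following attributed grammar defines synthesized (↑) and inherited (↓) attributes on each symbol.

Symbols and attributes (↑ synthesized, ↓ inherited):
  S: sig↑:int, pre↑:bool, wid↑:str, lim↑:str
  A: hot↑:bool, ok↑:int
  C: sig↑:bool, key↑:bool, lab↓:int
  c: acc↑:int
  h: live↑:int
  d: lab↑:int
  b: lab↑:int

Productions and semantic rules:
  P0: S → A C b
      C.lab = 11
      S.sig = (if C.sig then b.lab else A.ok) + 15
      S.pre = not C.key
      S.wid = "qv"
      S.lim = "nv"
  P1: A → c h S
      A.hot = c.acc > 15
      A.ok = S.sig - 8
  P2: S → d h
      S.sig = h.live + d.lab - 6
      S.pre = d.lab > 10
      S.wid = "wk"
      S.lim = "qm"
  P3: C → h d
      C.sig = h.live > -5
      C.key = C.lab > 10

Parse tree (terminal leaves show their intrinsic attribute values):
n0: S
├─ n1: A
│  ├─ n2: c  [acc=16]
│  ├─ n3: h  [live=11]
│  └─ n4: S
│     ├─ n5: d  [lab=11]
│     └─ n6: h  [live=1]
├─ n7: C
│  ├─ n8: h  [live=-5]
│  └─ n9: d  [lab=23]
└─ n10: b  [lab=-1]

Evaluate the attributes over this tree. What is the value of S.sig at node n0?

13

1. n2.acc = 16  [terminal]
2. n3.live = 11  [terminal]
3. n5.lab = 11  [terminal]
4. n6.live = 1  [terminal]
5. n4.sig = 6  [h.live + d.lab - 6]
6. n4.pre = true  [d.lab > 10]
7. n4.wid = "wk"  ["wk"]
8. n4.lim = "qm"  ["qm"]
9. n1.hot = true  [c.acc > 15]
10. n1.ok = -2  [S.sig - 8]
11. n7.lab = 11  [11]
12. n8.live = -5  [terminal]
13. n9.lab = 23  [terminal]
14. n7.sig = false  [h.live > -5]
15. n7.key = true  [C.lab > 10]
16. n10.lab = -1  [terminal]
17. n0.sig = 13  [(if C.sig then b.lab else A.ok) + 15]
18. n0.pre = false  [not C.key]
19. n0.wid = "qv"  ["qv"]
20. n0.lim = "nv"  ["nv"]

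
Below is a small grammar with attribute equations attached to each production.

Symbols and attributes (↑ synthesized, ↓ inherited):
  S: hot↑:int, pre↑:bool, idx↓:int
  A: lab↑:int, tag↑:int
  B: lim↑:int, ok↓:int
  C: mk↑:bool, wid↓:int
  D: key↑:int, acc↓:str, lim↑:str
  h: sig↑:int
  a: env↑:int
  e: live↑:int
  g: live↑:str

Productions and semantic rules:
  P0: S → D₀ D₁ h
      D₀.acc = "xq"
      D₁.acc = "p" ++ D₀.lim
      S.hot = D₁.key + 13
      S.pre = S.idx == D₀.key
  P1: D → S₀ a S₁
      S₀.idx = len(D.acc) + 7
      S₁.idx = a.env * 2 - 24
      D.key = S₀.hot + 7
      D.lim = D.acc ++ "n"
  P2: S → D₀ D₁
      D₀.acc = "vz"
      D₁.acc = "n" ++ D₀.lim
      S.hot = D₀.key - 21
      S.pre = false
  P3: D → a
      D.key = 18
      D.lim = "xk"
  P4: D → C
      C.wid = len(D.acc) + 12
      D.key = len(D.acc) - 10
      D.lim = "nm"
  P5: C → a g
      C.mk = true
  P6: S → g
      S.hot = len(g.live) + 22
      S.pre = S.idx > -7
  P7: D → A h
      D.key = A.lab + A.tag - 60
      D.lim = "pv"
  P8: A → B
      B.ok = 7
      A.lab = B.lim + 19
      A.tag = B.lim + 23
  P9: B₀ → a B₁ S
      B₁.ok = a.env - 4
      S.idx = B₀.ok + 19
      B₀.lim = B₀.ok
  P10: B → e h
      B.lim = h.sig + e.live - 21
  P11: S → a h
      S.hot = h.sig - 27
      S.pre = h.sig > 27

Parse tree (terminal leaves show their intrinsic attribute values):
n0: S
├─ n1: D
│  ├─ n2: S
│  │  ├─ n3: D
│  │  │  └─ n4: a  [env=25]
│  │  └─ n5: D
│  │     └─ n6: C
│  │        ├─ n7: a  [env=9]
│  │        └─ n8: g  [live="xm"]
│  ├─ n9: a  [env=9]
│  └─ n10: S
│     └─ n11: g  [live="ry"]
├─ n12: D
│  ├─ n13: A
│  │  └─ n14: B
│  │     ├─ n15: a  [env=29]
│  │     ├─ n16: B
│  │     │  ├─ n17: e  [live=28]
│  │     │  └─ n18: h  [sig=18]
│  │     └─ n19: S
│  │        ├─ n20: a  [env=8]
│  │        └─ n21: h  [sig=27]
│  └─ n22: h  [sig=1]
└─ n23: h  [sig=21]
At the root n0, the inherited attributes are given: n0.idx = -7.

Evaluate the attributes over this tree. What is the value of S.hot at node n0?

1. n0.idx = -7  [given at root]
2. n1.acc = "xq"  ["xq"]
3. n2.idx = 9  [len(D.acc) + 7]
4. n3.acc = "vz"  ["vz"]
5. n4.env = 25  [terminal]
6. n3.key = 18  [18]
7. n3.lim = "xk"  ["xk"]
8. n5.acc = "nxk"  ["n" ++ D₀.lim]
9. n6.wid = 15  [len(D.acc) + 12]
10. n7.env = 9  [terminal]
11. n8.live = "xm"  [terminal]
12. n6.mk = true  [true]
13. n5.key = -7  [len(D.acc) - 10]
14. n5.lim = "nm"  ["nm"]
15. n2.hot = -3  [D₀.key - 21]
16. n2.pre = false  [false]
17. n9.env = 9  [terminal]
18. n10.idx = -6  [a.env * 2 - 24]
19. n11.live = "ry"  [terminal]
20. n10.hot = 24  [len(g.live) + 22]
21. n10.pre = true  [S.idx > -7]
22. n1.key = 4  [S₀.hot + 7]
23. n1.lim = "xqn"  [D.acc ++ "n"]
24. n12.acc = "pxqn"  ["p" ++ D₀.lim]
25. n14.ok = 7  [7]
26. n15.env = 29  [terminal]
27. n16.ok = 25  [a.env - 4]
28. n17.live = 28  [terminal]
29. n18.sig = 18  [terminal]
30. n16.lim = 25  [h.sig + e.live - 21]
31. n19.idx = 26  [B₀.ok + 19]
32. n20.env = 8  [terminal]
33. n21.sig = 27  [terminal]
34. n19.hot = 0  [h.sig - 27]
35. n19.pre = false  [h.sig > 27]
36. n14.lim = 7  [B₀.ok]
37. n13.lab = 26  [B.lim + 19]
38. n13.tag = 30  [B.lim + 23]
39. n22.sig = 1  [terminal]
40. n12.key = -4  [A.lab + A.tag - 60]
41. n12.lim = "pv"  ["pv"]
42. n23.sig = 21  [terminal]
43. n0.hot = 9  [D₁.key + 13]
44. n0.pre = false  [S.idx == D₀.key]

9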